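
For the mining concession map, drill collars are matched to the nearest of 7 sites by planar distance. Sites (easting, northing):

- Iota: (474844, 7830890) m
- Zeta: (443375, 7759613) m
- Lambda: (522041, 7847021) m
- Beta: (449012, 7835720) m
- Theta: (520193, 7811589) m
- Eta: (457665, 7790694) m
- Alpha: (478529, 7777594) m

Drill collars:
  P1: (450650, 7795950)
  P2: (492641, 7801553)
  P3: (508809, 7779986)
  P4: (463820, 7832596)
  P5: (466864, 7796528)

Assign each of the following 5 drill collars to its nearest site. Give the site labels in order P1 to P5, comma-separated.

Eta, Alpha, Alpha, Iota, Eta

P1 → Eta (d²=76835761.00)
P2 → Alpha (d²=773182225.00)
P3 → Alpha (d²=922600064.00)
P4 → Iota (d²=124439012.00)
P5 → Eta (d²=118657157.00)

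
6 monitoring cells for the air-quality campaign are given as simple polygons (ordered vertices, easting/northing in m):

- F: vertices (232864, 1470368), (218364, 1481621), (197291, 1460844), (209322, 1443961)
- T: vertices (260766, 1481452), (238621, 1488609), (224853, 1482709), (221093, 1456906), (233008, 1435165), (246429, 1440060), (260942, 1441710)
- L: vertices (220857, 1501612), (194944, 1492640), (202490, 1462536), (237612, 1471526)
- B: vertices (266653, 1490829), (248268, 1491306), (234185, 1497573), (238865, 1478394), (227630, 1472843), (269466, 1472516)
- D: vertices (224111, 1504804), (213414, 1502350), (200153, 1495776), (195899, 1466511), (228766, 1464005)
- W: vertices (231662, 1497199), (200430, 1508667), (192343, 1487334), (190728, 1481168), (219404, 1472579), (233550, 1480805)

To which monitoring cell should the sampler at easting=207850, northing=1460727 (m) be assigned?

F

Cast a ray rightward from (207850, 1460727). For each polygon, the edges (by vertex number in listed order) whose endpoints lie on opposite sides of northing = 1460727, where each meets that height, and whether that is right or left of the point:
F: 3–4 at easting≈197374.4 (left), 4–1 at easting≈224269.0 (right) → 1 crossing.
T: 3–4 at easting≈221649.8 (right), 7–1 at easting≈260857.8 (right) → 2 crossings.
L: no edge straddles that height → 0 crossings.
B: no edge straddles that height → 0 crossings.
D: no edge straddles that height → 0 crossings.
W: no edge straddles that height → 0 crossings.
Only F has an odd count, so the point is inside F.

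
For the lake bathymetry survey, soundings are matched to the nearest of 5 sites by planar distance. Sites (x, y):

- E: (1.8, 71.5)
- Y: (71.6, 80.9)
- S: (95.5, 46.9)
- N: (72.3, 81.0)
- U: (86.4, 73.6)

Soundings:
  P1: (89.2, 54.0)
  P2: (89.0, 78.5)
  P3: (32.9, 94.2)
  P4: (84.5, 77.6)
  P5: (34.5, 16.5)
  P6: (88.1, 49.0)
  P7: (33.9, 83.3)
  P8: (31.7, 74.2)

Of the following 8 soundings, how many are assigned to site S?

P1 → S
P2 → U
P3 → E
P4 → U
P5 → E
P6 → S
P7 → E
P8 → E
2 of the 8 go to S.

2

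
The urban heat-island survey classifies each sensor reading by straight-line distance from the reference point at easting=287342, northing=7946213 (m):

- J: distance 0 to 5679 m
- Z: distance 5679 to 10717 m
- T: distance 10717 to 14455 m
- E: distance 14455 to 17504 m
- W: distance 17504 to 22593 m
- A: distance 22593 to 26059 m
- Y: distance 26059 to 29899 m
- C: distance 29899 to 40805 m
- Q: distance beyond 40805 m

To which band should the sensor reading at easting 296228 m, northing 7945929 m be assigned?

Z

Distance = √((296228−287342)² + (7945929−7946213)²) = √(78960996.000 + 80656.000) = 8890.537 m.
5679 ≤ 8890.537 < 10717 → Z.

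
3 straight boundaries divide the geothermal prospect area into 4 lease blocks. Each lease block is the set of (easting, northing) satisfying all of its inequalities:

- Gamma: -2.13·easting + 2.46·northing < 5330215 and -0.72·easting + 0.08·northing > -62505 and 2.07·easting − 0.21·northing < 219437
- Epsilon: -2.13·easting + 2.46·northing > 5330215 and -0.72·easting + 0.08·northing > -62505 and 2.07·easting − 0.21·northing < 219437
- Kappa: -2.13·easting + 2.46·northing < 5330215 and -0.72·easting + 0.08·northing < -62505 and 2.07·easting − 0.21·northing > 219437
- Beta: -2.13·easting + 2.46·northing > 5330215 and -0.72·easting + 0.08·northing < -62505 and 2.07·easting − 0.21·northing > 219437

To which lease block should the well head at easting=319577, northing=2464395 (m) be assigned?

-2.13·319577 + 2.46·2464395 = 5381712.690, which is > 5330215
-0.72·319577 + 0.08·2464395 = -32943.840, which is > -62505
2.07·319577 − 0.21·2464395 = 144001.440, which is < 219437
This sign pattern matches Epsilon.

Epsilon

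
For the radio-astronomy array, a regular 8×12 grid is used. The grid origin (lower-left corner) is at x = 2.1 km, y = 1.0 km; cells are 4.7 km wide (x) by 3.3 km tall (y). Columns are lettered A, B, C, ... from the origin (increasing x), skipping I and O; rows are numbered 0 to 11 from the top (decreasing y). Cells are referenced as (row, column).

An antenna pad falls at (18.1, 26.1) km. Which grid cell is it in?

Column index: ⌊(18.1 − 2.1) / 4.7⌋ = ⌊3.404⌋ = 3 → column D
Row offset from origin: ⌊(26.1 − 1.0) / 3.3⌋ = ⌊7.606⌋ = 7 → row 4 (counted from top)

(4, D)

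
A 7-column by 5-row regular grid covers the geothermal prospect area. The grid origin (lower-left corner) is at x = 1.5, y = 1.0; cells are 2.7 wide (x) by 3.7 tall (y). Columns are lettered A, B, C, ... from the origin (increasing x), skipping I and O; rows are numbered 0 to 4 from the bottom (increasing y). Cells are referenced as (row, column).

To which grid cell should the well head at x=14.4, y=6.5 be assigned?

Column index: ⌊(14.4 − 1.5) / 2.7⌋ = ⌊4.778⌋ = 4 → column E
Row offset from origin: ⌊(6.5 − 1.0) / 3.7⌋ = ⌊1.486⌋ = 1 → row 1

(1, E)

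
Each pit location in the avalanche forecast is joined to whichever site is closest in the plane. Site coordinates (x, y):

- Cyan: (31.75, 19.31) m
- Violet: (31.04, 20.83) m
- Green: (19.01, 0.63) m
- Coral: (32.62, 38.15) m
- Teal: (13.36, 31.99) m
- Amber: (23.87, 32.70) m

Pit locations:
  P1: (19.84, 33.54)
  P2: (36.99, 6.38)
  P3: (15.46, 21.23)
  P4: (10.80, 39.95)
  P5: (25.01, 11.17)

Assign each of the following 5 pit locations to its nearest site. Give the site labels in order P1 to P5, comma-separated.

P1 → Amber (d²=16.95)
P2 → Cyan (d²=194.64)
P3 → Teal (d²=120.19)
P4 → Teal (d²=69.92)
P5 → Cyan (d²=111.69)

Amber, Cyan, Teal, Teal, Cyan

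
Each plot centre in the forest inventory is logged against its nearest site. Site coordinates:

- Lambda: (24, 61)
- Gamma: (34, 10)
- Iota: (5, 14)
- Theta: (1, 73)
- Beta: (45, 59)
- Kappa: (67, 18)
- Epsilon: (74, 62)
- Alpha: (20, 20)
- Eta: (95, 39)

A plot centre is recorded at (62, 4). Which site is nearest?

Squared distances to each site:
Lambda: 4693.000; Gamma: 820.000; Iota: 3349.000; Theta: 8482.000; Beta: 3314.000; Kappa: 221.000; Epsilon: 3508.000; Alpha: 2020.000; Eta: 2314.000.
Minimum at Kappa.

Kappa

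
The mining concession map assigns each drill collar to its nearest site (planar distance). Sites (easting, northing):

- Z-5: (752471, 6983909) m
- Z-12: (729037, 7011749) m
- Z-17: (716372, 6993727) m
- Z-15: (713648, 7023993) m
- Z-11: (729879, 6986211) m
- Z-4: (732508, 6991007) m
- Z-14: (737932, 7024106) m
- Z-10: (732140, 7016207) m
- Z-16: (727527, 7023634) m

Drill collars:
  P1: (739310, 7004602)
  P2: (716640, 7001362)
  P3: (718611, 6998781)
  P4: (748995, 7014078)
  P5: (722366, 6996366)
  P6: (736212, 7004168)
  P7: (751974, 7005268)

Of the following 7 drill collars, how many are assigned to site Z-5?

P1 → Z-12
P2 → Z-17
P3 → Z-17
P4 → Z-14
P5 → Z-17
P6 → Z-12
P7 → Z-5
1 of the 7 goes to Z-5.

1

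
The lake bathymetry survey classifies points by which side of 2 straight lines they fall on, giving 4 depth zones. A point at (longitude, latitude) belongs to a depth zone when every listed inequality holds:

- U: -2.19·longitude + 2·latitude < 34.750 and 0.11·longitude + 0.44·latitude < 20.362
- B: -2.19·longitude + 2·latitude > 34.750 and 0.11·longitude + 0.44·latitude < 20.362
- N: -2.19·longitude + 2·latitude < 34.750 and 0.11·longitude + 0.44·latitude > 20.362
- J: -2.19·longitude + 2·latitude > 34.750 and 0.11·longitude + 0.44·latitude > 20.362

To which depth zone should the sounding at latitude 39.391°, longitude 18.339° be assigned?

B

-2.19·18.339 + 2·39.391 = 38.620, which is > 34.750
0.11·18.339 + 0.44·39.391 = 19.349, which is < 20.362
This sign pattern matches B.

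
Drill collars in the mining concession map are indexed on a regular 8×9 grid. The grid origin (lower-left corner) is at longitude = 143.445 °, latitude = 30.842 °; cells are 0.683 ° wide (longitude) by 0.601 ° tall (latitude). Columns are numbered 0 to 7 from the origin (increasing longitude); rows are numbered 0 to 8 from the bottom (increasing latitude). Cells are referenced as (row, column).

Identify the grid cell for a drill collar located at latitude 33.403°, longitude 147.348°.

Column index: ⌊(147.348 − 143.445) / 0.683⌋ = ⌊5.714⌋ = 5
Row offset from origin: ⌊(33.403 − 30.842) / 0.601⌋ = ⌊4.261⌋ = 4 → row 4

(4, 5)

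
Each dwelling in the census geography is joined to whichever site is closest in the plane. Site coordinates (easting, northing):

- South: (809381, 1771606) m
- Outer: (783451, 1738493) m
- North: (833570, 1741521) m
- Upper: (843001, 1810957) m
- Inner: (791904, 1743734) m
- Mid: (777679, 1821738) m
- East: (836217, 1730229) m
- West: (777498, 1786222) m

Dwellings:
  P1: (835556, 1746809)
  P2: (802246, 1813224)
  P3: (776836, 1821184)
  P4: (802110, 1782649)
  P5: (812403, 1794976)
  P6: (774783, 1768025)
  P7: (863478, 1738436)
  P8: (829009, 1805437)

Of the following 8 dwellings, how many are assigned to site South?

P1 → North
P2 → Mid
P3 → Mid
P4 → South
P5 → South
P6 → West
P7 → East
P8 → Upper
2 of the 8 go to South.

2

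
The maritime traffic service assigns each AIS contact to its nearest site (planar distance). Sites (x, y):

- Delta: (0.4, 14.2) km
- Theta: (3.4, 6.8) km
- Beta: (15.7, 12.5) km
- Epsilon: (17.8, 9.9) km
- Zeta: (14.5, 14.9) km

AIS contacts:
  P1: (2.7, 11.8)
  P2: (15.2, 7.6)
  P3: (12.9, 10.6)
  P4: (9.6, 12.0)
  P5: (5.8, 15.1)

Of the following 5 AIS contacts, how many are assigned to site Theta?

P1 → Delta
P2 → Epsilon
P3 → Beta
P4 → Zeta
P5 → Delta
0 of the 5 go to Theta.

0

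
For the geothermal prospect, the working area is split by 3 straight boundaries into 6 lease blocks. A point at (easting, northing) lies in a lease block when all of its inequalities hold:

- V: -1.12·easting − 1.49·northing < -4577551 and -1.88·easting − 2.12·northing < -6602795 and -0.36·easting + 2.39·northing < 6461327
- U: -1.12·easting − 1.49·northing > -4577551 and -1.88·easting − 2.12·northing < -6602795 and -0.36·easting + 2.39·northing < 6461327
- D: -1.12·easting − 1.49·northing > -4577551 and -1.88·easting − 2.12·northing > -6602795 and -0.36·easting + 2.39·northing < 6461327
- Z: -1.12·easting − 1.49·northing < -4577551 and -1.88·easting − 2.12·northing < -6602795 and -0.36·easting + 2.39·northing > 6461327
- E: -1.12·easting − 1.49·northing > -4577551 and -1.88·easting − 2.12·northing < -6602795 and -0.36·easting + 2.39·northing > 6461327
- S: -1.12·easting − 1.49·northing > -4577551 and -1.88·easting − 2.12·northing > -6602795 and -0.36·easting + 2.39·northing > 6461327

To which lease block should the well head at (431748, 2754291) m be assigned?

V

-1.12·431748 − 1.49·2754291 = -4587451.350, which is < -4577551
-1.88·431748 − 2.12·2754291 = -6650783.160, which is < -6602795
-0.36·431748 + 2.39·2754291 = 6427326.210, which is < 6461327
This sign pattern matches V.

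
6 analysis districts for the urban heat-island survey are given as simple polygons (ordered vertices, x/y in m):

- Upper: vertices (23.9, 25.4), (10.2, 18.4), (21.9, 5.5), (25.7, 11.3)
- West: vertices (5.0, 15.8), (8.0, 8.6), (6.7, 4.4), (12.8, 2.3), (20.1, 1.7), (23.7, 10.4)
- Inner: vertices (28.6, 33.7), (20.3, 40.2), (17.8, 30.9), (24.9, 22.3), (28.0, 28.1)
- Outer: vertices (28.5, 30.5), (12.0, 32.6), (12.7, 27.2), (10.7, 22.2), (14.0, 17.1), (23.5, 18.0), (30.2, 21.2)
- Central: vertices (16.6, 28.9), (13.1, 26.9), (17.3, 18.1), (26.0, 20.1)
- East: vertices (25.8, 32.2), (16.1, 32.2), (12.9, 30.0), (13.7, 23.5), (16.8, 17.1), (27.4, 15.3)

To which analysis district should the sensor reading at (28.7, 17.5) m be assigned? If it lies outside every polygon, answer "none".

Cast a ray rightward from (28.7, 17.5). For each polygon, the edges (by vertex number in listed order) whose endpoints lie on opposite sides of y = 17.5, where each meets that height, and whether that is right or left of the point:
Upper: 2–3 at x≈11.02 (left), 4–1 at x≈24.91 (left) → 0 crossings.
West: no edge straddles that height → 0 crossings.
Inner: no edge straddles that height → 0 crossings.
Outer: 4–5 at x≈13.74 (left), 5–6 at x≈18.22 (left) → 0 crossings.
Central: no edge straddles that height → 0 crossings.
East: 4–5 at x≈16.61 (left), 6–1 at x≈27.19 (left) → 0 crossings.
All counts are even, so the point lies outside every listed polygon.

none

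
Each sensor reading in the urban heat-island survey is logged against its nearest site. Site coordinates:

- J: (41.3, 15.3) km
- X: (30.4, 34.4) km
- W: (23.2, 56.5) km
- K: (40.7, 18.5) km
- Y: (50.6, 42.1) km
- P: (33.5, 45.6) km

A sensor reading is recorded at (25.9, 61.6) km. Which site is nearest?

W

Squared distances to each site:
J: 2380.850; X: 760.090; W: 33.300; K: 2076.650; Y: 990.340; P: 313.760.
Minimum at W.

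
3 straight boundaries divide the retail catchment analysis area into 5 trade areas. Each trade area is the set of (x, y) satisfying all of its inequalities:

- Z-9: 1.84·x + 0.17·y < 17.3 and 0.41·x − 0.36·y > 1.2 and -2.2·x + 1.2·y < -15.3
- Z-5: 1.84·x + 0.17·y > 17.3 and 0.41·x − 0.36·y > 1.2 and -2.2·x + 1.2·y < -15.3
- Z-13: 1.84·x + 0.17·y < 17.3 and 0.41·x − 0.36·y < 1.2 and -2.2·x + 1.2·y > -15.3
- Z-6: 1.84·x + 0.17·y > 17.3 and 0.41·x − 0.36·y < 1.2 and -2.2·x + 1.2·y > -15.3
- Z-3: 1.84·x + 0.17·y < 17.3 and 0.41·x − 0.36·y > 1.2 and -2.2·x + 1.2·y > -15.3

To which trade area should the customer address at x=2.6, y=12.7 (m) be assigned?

1.84·2.6 + 0.17·12.7 = 6.943, which is < 17.3
0.41·2.6 − 0.36·12.7 = -3.506, which is < 1.2
-2.2·2.6 + 1.2·12.7 = 9.520, which is > -15.3
This sign pattern matches Z-13.

Z-13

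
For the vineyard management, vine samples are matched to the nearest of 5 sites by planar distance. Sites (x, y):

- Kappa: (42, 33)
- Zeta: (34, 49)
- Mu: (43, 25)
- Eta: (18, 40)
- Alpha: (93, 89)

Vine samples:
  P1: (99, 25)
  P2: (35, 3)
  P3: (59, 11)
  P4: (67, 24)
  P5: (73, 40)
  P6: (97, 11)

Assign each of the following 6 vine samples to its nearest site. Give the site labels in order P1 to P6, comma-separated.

P1 → Mu (d²=3136.00)
P2 → Mu (d²=548.00)
P3 → Mu (d²=452.00)
P4 → Mu (d²=577.00)
P5 → Kappa (d²=1010.00)
P6 → Mu (d²=3112.00)

Mu, Mu, Mu, Mu, Kappa, Mu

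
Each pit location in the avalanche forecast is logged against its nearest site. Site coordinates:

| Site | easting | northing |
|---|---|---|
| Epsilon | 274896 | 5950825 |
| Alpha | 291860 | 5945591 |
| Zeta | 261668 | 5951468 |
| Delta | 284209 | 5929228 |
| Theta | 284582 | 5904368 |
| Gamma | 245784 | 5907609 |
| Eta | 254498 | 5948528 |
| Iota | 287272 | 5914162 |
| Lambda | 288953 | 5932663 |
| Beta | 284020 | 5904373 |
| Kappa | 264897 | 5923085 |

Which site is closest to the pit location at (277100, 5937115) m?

Delta

Squared distances to each site:
Epsilon: 192821716.000; Alpha: 289700176.000; Zeta: 444155233.000; Delta: 112742650.000; Theta: 1128346333.000; Gamma: 1851295892.000; Eta: 641106973.000; Iota: 630309793.000; Lambda: 160313913.000; Beta: 1119924964.000; Kappa: 345754109.000.
Minimum at Delta.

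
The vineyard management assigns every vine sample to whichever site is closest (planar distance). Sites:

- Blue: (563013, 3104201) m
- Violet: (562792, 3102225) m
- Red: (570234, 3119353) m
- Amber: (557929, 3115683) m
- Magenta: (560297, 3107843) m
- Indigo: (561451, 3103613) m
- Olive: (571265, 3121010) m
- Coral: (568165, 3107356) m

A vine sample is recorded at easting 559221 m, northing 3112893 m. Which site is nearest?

Squared distances to each site:
Blue: 89930128.000; Violet: 126558265.000; Red: 163017769.000; Amber: 9453364.000; Magenta: 26660276.000; Indigo: 91091300.000; Olive: 210943625.000; Coral: 110653505.000.
Minimum at Amber.

Amber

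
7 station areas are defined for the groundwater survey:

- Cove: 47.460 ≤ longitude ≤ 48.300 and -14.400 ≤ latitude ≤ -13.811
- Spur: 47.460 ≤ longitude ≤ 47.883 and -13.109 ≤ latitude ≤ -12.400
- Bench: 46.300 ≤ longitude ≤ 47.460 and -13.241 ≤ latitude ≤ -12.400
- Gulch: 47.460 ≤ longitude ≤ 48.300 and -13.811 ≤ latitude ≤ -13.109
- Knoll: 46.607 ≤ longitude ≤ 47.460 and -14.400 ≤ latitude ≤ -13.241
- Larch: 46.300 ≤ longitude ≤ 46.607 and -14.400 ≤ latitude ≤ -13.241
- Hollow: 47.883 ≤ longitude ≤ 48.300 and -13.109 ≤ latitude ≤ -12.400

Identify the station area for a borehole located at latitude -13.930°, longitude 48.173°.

The point has longitude = 48.173 and latitude = -13.930.
Only Cove satisfies 47.460 ≤ longitude ≤ 48.300 and -14.400 ≤ latitude ≤ -13.811.

Cove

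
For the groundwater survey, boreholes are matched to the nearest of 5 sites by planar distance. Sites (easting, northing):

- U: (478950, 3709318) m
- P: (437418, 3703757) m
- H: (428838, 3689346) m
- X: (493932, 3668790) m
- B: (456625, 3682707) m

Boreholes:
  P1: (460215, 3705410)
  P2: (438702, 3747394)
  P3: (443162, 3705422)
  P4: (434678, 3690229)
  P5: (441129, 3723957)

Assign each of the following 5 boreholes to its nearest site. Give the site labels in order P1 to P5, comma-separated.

P1 → U (d²=366272689.00)
P2 → P (d²=1905836425.00)
P3 → P (d²=35765761.00)
P4 → H (d²=34885289.00)
P5 → P (d²=421811521.00)

U, P, P, H, P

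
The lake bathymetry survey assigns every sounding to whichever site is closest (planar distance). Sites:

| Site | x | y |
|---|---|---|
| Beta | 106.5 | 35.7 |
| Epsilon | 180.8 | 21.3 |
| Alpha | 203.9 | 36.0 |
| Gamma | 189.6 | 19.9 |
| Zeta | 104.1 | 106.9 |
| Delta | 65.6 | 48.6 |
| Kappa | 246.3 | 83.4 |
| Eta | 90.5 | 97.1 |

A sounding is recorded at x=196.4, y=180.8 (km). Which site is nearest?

Kappa

Squared distances to each site:
Beta: 29136.020; Epsilon: 25683.610; Alpha: 21023.290; Gamma: 25935.050; Zeta: 13980.500; Delta: 34585.480; Kappa: 11976.770; Eta: 18220.500.
Minimum at Kappa.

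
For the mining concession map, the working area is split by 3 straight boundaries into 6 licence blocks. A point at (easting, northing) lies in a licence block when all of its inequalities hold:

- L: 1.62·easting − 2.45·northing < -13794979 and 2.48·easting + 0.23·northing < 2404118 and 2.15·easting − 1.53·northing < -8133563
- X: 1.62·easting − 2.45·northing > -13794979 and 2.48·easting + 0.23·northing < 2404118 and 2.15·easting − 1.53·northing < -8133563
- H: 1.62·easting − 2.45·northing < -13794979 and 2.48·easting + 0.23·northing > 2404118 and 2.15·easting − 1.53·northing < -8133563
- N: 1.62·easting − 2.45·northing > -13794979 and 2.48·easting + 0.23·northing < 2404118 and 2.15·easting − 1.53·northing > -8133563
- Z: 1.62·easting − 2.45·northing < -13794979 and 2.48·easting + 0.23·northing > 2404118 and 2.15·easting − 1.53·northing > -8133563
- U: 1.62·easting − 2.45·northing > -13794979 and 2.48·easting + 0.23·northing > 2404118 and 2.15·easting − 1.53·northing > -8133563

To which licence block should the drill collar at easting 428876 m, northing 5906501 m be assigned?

1.62·428876 − 2.45·5906501 = -13776148.330, which is > -13794979
2.48·428876 + 0.23·5906501 = 2422107.710, which is > 2404118
2.15·428876 − 1.53·5906501 = -8114863.130, which is > -8133563
This sign pattern matches U.

U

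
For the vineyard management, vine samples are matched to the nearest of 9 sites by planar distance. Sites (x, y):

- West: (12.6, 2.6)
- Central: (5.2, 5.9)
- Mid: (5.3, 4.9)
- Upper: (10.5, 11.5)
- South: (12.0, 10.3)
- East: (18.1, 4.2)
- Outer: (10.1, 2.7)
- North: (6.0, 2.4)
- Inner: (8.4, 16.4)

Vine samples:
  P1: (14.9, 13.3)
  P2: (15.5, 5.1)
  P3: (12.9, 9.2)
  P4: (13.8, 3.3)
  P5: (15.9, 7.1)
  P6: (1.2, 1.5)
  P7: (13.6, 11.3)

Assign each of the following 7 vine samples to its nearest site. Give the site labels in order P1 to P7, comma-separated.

P1 → South (d²=17.41)
P2 → East (d²=7.57)
P3 → South (d²=2.02)
P4 → West (d²=1.93)
P5 → East (d²=13.25)
P6 → North (d²=23.85)
P7 → South (d²=3.56)

South, East, South, West, East, North, South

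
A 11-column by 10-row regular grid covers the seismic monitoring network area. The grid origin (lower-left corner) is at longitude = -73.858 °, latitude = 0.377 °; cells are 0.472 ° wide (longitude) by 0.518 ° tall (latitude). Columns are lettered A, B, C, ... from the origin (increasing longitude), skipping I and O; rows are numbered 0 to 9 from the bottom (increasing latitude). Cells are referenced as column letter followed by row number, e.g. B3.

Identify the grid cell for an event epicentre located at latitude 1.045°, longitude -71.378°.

Column index: ⌊(-71.378 − -73.858) / 0.472⌋ = ⌊5.254⌋ = 5 → column F
Row offset from origin: ⌊(1.045 − 0.377) / 0.518⌋ = ⌊1.290⌋ = 1 → row 1

F1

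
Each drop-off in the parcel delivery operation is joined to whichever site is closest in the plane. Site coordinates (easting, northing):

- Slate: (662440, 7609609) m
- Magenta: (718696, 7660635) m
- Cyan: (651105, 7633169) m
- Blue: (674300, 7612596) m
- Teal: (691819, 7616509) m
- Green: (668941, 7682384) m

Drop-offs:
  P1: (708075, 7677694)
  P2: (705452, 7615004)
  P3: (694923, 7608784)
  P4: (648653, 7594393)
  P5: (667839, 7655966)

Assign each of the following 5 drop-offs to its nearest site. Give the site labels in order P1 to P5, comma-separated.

Magenta, Teal, Teal, Slate, Green

P1 → Magenta (d²=403815122.00)
P2 → Teal (d²=188123714.00)
P3 → Teal (d²=69310441.00)
P4 → Slate (d²=421608025.00)
P5 → Green (d²=699125128.00)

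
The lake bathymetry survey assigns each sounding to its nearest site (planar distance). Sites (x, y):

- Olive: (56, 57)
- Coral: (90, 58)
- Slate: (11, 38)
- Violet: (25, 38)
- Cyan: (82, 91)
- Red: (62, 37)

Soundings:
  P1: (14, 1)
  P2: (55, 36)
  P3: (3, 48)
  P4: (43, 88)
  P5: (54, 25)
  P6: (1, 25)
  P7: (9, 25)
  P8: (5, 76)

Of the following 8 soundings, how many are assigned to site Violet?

P1 → Slate
P2 → Red
P3 → Slate
P4 → Olive
P5 → Red
P6 → Slate
P7 → Slate
P8 → Slate
0 of the 8 go to Violet.

0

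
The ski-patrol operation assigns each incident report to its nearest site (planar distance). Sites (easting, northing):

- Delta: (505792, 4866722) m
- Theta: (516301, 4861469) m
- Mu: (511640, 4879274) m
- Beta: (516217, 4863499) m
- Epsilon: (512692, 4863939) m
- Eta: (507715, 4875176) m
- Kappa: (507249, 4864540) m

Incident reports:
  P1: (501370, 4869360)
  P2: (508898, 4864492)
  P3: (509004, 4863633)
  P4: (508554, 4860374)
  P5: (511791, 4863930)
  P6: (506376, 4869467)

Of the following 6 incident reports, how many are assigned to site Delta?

P1 → Delta
P2 → Kappa
P3 → Kappa
P4 → Kappa
P5 → Epsilon
P6 → Delta
2 of the 6 go to Delta.

2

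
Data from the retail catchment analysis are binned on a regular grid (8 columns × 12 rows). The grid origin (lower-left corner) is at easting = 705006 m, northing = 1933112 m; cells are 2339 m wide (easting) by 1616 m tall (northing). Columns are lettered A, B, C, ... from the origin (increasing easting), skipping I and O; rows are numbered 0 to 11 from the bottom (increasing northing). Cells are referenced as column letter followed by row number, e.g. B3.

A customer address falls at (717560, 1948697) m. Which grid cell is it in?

F9

Column index: ⌊(717560 − 705006) / 2339⌋ = ⌊5.367⌋ = 5 → column F
Row offset from origin: ⌊(1948697 − 1933112) / 1616⌋ = ⌊9.644⌋ = 9 → row 9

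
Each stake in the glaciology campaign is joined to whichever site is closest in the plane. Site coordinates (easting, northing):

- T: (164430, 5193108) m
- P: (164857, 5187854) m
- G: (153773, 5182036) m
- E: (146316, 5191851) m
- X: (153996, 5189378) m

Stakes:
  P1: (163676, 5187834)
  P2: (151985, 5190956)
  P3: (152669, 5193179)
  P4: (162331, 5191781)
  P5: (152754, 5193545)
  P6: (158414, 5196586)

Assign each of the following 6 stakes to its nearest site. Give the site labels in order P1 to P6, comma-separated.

P, X, X, T, X, T

P1 → P (d²=1395161.00)
P2 → X (d²=6534205.00)
P3 → X (d²=16208530.00)
P4 → T (d²=6166730.00)
P5 → X (d²=18906453.00)
P6 → T (d²=48288740.00)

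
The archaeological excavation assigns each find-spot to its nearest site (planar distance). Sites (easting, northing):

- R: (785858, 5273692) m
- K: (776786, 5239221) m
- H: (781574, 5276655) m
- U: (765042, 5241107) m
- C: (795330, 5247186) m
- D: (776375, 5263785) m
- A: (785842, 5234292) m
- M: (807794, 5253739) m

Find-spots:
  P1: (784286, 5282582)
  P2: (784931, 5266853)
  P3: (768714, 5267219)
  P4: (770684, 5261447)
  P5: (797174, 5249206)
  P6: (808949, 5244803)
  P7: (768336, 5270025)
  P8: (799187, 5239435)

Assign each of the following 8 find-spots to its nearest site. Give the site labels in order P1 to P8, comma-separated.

H, R, D, D, C, M, D, C

P1 → H (d²=42484273.00)
P2 → R (d²=47631250.00)
P3 → D (d²=70483277.00)
P4 → D (d²=37853725.00)
P5 → C (d²=7480736.00)
P6 → M (d²=81186121.00)
P7 → D (d²=103563121.00)
P8 → C (d²=74954450.00)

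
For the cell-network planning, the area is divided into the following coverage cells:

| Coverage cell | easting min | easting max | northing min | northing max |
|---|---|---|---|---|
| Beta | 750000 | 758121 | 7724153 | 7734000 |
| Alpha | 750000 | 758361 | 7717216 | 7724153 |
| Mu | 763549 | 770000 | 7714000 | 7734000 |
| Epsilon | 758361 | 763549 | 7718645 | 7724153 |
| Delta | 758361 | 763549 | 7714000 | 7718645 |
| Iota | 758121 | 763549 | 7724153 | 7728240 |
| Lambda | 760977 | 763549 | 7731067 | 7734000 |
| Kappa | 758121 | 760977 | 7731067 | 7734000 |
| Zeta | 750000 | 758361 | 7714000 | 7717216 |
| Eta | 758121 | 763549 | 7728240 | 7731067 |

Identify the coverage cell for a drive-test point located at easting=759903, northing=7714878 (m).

Delta

The point has easting = 759903 and northing = 7714878.
Only Delta satisfies 758361 ≤ easting ≤ 763549 and 7714000 ≤ northing ≤ 7718645.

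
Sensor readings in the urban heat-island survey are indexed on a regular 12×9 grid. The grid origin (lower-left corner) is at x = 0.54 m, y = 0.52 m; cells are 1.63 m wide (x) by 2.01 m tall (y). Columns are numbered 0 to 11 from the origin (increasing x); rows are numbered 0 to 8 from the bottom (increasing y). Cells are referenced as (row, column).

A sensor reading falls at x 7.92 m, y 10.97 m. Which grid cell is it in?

Column index: ⌊(7.92 − 0.54) / 1.63⌋ = ⌊4.528⌋ = 4
Row offset from origin: ⌊(10.97 − 0.52) / 2.01⌋ = ⌊5.199⌋ = 5 → row 5

(5, 4)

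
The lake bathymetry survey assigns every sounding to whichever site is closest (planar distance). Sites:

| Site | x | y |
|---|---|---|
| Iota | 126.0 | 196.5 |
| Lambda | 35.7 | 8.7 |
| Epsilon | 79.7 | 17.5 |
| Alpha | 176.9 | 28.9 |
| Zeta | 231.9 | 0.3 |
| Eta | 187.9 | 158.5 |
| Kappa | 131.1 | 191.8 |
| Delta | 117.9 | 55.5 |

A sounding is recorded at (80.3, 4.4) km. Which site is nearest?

Epsilon

Squared distances to each site:
Iota: 38990.900; Lambda: 2007.650; Epsilon: 171.970; Alpha: 9931.810; Zeta: 22999.370; Eta: 35324.570; Kappa: 37699.400; Delta: 4024.970.
Minimum at Epsilon.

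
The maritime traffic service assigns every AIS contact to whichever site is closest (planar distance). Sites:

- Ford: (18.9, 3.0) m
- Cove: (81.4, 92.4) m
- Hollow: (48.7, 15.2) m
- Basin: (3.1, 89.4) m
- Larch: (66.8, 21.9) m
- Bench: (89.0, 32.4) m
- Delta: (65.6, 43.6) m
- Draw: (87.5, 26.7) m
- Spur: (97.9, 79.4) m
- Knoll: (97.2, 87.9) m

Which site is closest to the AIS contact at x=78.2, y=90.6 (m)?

Squared distances to each site:
Ford: 11190.250; Cove: 13.480; Hollow: 6555.410; Basin: 5641.450; Larch: 4849.650; Bench: 3503.880; Delta: 2367.760; Draw: 4169.700; Spur: 513.530; Knoll: 368.290.
Minimum at Cove.

Cove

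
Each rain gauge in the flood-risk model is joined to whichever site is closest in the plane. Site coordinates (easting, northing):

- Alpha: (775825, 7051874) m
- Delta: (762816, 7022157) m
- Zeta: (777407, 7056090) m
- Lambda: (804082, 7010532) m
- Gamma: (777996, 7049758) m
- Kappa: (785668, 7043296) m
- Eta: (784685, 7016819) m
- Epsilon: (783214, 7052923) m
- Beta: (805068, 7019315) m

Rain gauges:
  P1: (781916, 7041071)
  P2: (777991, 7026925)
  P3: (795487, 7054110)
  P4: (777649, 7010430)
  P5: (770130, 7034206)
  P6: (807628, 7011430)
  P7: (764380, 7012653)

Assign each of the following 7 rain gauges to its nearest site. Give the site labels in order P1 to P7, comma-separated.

Kappa, Eta, Epsilon, Eta, Delta, Lambda, Delta

P1 → Kappa (d²=19028129.00)
P2 → Eta (d²=146940872.00)
P3 → Epsilon (d²=152035498.00)
P4 → Eta (d²=90324617.00)
P5 → Delta (d²=198672997.00)
P6 → Lambda (d²=13380520.00)
P7 → Delta (d²=92772112.00)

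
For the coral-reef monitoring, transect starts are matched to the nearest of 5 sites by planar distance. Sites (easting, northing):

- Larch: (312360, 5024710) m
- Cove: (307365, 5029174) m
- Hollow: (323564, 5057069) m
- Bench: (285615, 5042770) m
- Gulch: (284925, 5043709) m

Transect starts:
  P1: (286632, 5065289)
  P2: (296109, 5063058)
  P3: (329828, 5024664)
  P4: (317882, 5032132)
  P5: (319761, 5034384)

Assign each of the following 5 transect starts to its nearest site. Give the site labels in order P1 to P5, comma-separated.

Gulch, Gulch, Larch, Larch, Larch

P1 → Gulch (d²=468610249.00)
P2 → Gulch (d²=499465657.00)
P3 → Larch (d²=305133140.00)
P4 → Larch (d²=85578568.00)
P5 → Larch (d²=148361077.00)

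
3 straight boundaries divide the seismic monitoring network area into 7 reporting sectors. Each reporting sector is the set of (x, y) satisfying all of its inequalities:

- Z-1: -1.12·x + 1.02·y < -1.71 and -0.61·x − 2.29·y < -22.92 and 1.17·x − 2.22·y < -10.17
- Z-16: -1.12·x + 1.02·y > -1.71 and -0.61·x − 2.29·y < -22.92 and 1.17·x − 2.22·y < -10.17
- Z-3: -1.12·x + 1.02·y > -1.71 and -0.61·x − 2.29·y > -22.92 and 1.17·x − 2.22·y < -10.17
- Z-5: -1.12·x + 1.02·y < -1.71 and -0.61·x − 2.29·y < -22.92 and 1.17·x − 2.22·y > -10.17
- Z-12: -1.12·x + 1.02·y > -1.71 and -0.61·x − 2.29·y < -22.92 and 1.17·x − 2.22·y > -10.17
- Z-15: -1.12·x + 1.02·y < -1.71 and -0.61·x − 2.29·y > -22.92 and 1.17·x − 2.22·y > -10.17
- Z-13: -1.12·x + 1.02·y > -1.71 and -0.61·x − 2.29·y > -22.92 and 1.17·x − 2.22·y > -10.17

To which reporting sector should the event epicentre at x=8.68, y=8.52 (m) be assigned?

-1.12·8.68 + 1.02·8.52 = -1.031, which is > -1.71
-0.61·8.68 − 2.29·8.52 = -24.806, which is < -22.92
1.17·8.68 − 2.22·8.52 = -8.759, which is > -10.17
This sign pattern matches Z-12.

Z-12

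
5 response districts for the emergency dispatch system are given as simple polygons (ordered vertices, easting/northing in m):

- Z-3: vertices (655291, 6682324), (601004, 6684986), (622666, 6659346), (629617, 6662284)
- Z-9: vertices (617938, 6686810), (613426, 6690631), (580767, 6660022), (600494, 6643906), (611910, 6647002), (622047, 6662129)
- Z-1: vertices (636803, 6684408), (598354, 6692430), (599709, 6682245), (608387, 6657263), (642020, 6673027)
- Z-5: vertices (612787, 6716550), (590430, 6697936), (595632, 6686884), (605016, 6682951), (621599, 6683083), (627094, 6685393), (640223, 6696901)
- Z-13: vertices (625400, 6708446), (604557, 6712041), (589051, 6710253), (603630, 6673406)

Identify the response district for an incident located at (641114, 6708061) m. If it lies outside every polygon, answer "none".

none

Cast a ray rightward from (641114, 6708061). For each polygon, the edges (by vertex number in listed order) whose endpoints lie on opposite sides of northing = 6708061, where each meets that height, and whether that is right or left of the point:
Z-3: no edge straddles that height → 0 crossings.
Z-9: no edge straddles that height → 0 crossings.
Z-1: no edge straddles that height → 0 crossings.
Z-5: 1–2 at easting≈602591.0 (left), 7–1 at easting≈624640.2 (left) → 0 crossings.
Z-13: 3–4 at easting≈589918.3 (left), 4–1 at easting≈625160.8 (left) → 0 crossings.
All counts are even, so the point lies outside every listed polygon.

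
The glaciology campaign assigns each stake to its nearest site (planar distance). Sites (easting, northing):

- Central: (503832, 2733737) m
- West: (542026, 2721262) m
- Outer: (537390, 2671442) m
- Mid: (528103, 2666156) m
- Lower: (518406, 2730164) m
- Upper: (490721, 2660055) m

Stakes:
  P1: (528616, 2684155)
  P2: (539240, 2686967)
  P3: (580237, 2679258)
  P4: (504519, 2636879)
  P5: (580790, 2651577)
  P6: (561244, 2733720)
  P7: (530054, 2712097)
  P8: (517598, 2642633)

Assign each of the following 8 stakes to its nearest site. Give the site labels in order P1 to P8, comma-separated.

P1 → Outer (d²=238603445.00)
P2 → Outer (d²=244448125.00)
P3 → Outer (d²=1896955265.00)
P4 → Upper (d²=727511780.00)
P5 → Outer (d²=2278178225.00)
P6 → West (d²=524533288.00)
P7 → West (d²=227326009.00)
P8 → Mid (d²=663686554.00)

Outer, Outer, Outer, Upper, Outer, West, West, Mid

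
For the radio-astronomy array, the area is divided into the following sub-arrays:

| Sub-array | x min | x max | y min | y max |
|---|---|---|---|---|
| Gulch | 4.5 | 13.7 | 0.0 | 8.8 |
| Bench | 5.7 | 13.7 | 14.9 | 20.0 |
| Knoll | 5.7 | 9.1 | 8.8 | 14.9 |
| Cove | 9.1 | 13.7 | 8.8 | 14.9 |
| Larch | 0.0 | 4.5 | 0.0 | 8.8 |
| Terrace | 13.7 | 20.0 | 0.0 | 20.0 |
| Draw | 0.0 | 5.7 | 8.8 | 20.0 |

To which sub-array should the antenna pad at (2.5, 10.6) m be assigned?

Draw

The point has x = 2.5 and y = 10.6.
Only Draw satisfies 0.0 ≤ x ≤ 5.7 and 8.8 ≤ y ≤ 20.0.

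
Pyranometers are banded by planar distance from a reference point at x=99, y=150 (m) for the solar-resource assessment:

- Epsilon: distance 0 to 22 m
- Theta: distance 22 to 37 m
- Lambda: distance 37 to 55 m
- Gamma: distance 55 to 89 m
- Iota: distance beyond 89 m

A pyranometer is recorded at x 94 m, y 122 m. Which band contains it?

Distance = √((94−99)² + (122−150)²) = √(25.000 + 784.000) = 28.443 m.
22 ≤ 28.443 < 37 → Theta.

Theta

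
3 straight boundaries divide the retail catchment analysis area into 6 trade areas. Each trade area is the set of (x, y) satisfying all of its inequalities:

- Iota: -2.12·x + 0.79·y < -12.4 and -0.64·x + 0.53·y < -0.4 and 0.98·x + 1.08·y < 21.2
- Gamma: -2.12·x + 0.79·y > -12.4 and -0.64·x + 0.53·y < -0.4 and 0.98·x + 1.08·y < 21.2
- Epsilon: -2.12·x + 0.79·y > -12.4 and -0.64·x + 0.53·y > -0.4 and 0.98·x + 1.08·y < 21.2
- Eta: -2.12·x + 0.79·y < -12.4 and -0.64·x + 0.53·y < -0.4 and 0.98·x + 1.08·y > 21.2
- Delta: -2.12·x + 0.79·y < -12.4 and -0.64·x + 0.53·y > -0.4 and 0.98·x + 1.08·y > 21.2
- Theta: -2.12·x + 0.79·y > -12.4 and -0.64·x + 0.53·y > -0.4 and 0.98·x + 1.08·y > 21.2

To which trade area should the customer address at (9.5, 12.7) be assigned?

Theta

-2.12·9.5 + 0.79·12.7 = -10.107, which is > -12.4
-0.64·9.5 + 0.53·12.7 = 0.651, which is > -0.4
0.98·9.5 + 1.08·12.7 = 23.026, which is > 21.2
This sign pattern matches Theta.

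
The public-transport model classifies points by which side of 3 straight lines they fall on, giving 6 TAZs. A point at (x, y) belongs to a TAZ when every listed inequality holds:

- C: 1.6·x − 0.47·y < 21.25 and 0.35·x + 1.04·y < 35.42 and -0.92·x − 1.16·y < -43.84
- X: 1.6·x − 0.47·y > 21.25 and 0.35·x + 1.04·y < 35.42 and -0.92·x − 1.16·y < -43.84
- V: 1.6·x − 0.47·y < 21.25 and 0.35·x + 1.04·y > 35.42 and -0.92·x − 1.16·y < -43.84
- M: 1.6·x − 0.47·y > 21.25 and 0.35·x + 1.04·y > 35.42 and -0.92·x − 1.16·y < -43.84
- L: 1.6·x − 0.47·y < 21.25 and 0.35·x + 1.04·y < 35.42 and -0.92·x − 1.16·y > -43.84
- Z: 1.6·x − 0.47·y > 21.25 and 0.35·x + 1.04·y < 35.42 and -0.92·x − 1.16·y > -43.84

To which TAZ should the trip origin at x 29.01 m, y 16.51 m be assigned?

1.6·29.01 − 0.47·16.51 = 38.656, which is > 21.25
0.35·29.01 + 1.04·16.51 = 27.324, which is < 35.42
-0.92·29.01 − 1.16·16.51 = -45.841, which is < -43.84
This sign pattern matches X.

X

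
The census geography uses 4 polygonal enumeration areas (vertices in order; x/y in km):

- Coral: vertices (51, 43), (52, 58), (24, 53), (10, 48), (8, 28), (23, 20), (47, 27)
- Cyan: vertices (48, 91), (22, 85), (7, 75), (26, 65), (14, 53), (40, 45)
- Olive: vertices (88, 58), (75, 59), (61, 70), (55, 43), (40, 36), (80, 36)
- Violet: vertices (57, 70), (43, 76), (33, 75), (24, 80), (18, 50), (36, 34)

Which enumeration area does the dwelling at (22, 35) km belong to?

Cast a ray rightward from (22, 35). For each polygon, the edges (by vertex number in listed order) whose endpoints lie on opposite sides of y = 35, where each meets that height, and whether that is right or left of the point:
Coral: 4–5 at x≈8.7 (left), 7–1 at x≈49.0 (right) → 1 crossing.
Cyan: no edge straddles that height → 0 crossings.
Olive: no edge straddles that height → 0 crossings.
Violet: 5–6 at x≈34.9 (right), 6–1 at x≈36.6 (right) → 2 crossings.
Only Coral has an odd count, so the point is inside Coral.

Coral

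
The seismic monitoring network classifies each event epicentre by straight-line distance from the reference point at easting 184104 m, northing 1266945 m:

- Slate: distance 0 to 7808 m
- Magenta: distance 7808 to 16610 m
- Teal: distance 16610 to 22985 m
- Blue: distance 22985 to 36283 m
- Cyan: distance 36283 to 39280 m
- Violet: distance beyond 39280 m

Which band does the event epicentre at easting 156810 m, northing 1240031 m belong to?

Cyan

Distance = √((156810−184104)² + (1240031−1266945)²) = √(744962436.000 + 724363396.000) = 38331.786 m.
36283 ≤ 38331.786 < 39280 → Cyan.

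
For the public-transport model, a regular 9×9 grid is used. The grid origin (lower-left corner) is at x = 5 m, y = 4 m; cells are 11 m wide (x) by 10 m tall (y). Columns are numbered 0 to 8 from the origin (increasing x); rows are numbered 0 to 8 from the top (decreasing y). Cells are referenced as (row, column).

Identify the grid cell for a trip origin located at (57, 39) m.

Column index: ⌊(57 − 5) / 11⌋ = ⌊4.727⌋ = 4
Row offset from origin: ⌊(39 − 4) / 10⌋ = ⌊3.500⌋ = 3 → row 5 (counted from top)

(5, 4)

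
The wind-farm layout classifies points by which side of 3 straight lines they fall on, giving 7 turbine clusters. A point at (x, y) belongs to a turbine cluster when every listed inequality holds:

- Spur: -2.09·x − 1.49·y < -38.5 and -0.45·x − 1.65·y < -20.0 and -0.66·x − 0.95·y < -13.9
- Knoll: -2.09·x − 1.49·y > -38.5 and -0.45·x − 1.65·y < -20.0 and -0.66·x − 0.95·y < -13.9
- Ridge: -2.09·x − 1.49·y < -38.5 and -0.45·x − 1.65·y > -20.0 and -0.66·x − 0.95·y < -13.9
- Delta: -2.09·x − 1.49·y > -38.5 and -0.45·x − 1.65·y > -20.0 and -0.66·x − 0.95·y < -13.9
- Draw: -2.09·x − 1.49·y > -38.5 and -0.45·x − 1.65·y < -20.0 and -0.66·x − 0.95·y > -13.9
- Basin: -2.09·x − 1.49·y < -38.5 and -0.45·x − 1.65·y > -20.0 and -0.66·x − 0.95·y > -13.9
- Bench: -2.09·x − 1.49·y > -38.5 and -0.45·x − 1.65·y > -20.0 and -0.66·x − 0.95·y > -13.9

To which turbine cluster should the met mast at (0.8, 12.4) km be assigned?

Draw

-2.09·0.8 − 1.49·12.4 = -20.148, which is > -38.5
-0.45·0.8 − 1.65·12.4 = -20.820, which is < -20.0
-0.66·0.8 − 0.95·12.4 = -12.308, which is > -13.9
This sign pattern matches Draw.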